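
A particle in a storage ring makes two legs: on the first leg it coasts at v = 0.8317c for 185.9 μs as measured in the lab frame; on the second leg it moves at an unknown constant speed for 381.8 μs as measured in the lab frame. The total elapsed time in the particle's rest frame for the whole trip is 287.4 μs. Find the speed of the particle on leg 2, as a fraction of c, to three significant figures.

Leg 1: γ = 1/√(1 − 0.8317²) = 1/√0.3083 = 1.801; τ_1 = 185.9/1.801 = 103.2 μs.
Leg 2: speed unknown; τ_2 = 381.8/γ_2.
Total proper time: 103.2 + τ_2 = 287.4, so τ_2 = 287.4 − 103.2 = 184.2 μs.
γ_2 = 381.8/184.2 = 2.073; β = √(1 − 1/γ²) = √0.7673.

β = 0.876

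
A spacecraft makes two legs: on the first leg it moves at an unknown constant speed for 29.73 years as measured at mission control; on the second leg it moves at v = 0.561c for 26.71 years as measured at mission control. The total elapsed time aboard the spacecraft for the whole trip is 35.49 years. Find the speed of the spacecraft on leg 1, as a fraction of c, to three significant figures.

β = 0.893

Leg 1: speed unknown; τ_1 = 29.73/γ_1.
Leg 2: γ = 1/√(1 − 0.561²) = 1/√0.6853 = 1.208; τ_2 = 26.71/1.208 = 22.11 years.
Total proper time: τ_1 + 22.11 = 35.49, so τ_1 = 35.49 − 22.11 = 13.38 years.
γ_1 = 29.73/13.38 = 2.222; β = √(1 − 1/γ²) = √0.7975.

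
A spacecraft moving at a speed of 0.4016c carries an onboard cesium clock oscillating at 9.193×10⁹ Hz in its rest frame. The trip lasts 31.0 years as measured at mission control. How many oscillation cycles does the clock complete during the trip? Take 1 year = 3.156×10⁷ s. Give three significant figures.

γ = 1/√(1 − 0.4016²) = 1/√0.8387 = 1.092
The oscillator's own cycle count is N = f × τ where τ is the proper time aboard the spacecraft. τ = Δt/γ = 31.0/1.092 = 28.39 years = 8.960×10⁸ s.
N = 9.193×10⁹ × 8.960×10⁸ = 8.237×10¹⁸.

N = 8.24×10¹⁸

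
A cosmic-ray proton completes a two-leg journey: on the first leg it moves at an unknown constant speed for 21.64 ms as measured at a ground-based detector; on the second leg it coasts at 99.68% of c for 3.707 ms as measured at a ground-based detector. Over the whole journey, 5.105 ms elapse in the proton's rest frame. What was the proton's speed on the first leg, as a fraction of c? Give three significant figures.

Leg 1: speed unknown; τ_1 = 21.64/γ_1.
Leg 2: β = 0.9968; γ = 1/√(1 − 0.9968²) = 1/√0.006390 = 12.51; τ_2 = 3.707/12.51 = 0.2963 ms.
Total proper time: τ_1 + 0.2963 = 5.105, so τ_1 = 5.105 − 0.2963 = 4.809 ms.
γ_1 = 21.64/4.809 = 4.500; β = √(1 − 1/γ²) = √0.9506.

β = 0.975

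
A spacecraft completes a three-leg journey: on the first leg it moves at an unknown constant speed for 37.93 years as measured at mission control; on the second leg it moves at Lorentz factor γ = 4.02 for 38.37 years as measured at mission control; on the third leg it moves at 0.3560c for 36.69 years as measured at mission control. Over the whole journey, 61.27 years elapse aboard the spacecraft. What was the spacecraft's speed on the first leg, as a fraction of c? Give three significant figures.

β = 0.888

Leg 1: speed unknown; τ_1 = 37.93/γ_1.
Leg 2: γ = 4.02; τ_2 = 38.37/4.020 = 9.545 years.
Leg 3: γ = 1/√(1 − 0.3560²) = 1/√0.8733 = 1.070; τ_3 = 36.69/1.070 = 34.29 years.
Total proper time: τ_1 + 9.545 + 34.29 = 61.27, so τ_1 = 61.27 − 43.83 = 17.44 years.
γ_1 = 37.93/17.44 = 2.175; β = √(1 − 1/γ²) = √0.7886.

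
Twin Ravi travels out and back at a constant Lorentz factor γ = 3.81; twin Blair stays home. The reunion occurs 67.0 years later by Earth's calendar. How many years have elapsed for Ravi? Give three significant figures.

τ = 17.6 years

γ = 3.81
Ravi's clock measures proper time along the trip: τ = Δt/γ = 67.0/3.810 years.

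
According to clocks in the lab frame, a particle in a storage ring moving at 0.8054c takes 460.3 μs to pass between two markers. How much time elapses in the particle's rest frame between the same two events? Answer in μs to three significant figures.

γ = 1/√(1 − 0.8054²) = 1/√0.3513 = 1.687
The interval measured in the lab frame is the dilated one; the clock in the particle's rest frame measures the proper time τ = Δt/γ = 460.3/1.687 μs.

τ = 273 μs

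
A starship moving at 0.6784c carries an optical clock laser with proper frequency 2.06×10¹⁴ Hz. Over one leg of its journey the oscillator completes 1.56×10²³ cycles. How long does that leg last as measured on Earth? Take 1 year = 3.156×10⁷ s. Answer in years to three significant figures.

Δt = 32.7 years

γ = 1/√(1 − 0.6784²) = 1/√0.5398 = 1.361
Proper time for N cycles: τ = N/f = 1.56×10²³/(2.06×10¹⁴) = 7.573×10⁸ s = 23.99 years.
Lab-frame duration Δt = γτ = 1.361 × 23.99 = 32.66 years.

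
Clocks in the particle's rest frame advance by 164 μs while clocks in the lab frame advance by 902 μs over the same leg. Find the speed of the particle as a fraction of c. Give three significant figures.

The proper time is measured in the particle's rest frame (both events occur at the particle's location); Δt is measured in the lab frame. γ = Δt/τ = 902/164 = 5.500.
β = √(1 − 1/γ²) = √(1 − 0.03306) = √0.9669

β = 0.983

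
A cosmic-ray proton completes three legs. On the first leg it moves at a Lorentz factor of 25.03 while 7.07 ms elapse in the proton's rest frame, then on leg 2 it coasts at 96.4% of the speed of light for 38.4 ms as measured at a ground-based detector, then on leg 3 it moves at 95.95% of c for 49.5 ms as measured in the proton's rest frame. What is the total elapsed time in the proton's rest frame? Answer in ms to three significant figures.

τ = 66.8 ms

Leg 1: 7.07 ms is already measured in the proton's rest frame.
Leg 2: β = 0.964; γ = 1/√(1 − 0.964²) = 1/√0.07070 = 3.761; τ_2 = 38.4/3.761 = 10.21 ms.
Leg 3: 49.5 ms is already measured in the proton's rest frame.
Total: 7.070 + 10.21 + 49.50 ms.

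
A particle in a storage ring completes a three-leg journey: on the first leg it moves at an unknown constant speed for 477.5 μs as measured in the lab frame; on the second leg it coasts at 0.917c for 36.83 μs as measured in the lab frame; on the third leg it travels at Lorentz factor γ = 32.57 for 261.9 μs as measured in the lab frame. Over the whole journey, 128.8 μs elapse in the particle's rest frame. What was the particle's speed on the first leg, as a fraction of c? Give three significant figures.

Leg 1: speed unknown; τ_1 = 477.5/γ_1.
Leg 2: γ = 1/√(1 − 0.917²) = 1/√0.1591 = 2.507; τ_2 = 36.83/2.507 = 14.69 μs.
Leg 3: γ = 32.57; τ_3 = 261.9/32.57 = 8.041 μs.
Total proper time: τ_1 + 14.69 + 8.041 = 128.8, so τ_1 = 128.8 − 22.73 = 106.1 μs.
γ_1 = 477.5/106.1 = 4.502; β = √(1 − 1/γ²) = √0.9507.

β = 0.975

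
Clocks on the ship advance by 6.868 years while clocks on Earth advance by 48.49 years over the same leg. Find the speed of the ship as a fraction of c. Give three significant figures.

β = 0.990

The proper time is measured on the ship (both events occur at the ship's location); Δt is measured on Earth. γ = Δt/τ = 48.49/6.868 = 7.060.
β = √(1 − 1/γ²) = √(1 − 0.02006) = √0.9799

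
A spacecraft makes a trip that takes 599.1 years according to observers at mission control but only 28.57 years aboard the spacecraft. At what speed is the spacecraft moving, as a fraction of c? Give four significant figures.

The proper time is measured aboard the spacecraft (both events occur at the spacecraft's location); Δt is measured at mission control. γ = Δt/τ = 599.1/28.57 = 20.97.
β = √(1 − 1/γ²) = √(1 − 0.002274) = √0.9977

β = 0.9989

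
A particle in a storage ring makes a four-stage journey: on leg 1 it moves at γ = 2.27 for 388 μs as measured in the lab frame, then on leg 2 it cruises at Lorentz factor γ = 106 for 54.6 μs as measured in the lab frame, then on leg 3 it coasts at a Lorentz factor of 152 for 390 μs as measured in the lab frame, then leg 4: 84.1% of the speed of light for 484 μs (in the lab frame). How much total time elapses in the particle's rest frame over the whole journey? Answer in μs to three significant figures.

Leg 1: γ = 2.27; τ_1 = 388/2.270 = 170.9 μs.
Leg 2: γ = 106; τ_2 = 54.6/106.0 = 0.5151 μs.
Leg 3: γ = 152; τ_3 = 390/152.0 = 2.566 μs.
Leg 4: β = 0.841; γ = 1/√(1 − 0.841²) = 1/√0.2927 = 1.848; τ_4 = 484/1.848 = 261.9 μs.
Total: 170.9 + 0.5151 + 2.566 + 261.9 μs.

τ = 436 μs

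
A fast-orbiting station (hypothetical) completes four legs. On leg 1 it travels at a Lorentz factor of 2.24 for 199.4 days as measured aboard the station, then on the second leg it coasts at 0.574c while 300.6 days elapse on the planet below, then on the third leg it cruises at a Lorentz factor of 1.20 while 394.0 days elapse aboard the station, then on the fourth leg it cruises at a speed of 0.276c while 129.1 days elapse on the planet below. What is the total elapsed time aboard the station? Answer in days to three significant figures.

τ = 964 days

Leg 1: 199.4 days is already measured aboard the station.
Leg 2: γ = 1/√(1 − 0.574²) = 1/√0.6705 = 1.221; τ_2 = 300.6/1.221 = 246.1 days.
Leg 3: 394.0 days is already measured aboard the station.
Leg 4: γ = 1/√(1 − 0.276²) = 1/√0.9238 = 1.040; τ_4 = 129.1/1.040 = 124.1 days.
Total: 199.4 + 246.1 + 394.0 + 124.1 days.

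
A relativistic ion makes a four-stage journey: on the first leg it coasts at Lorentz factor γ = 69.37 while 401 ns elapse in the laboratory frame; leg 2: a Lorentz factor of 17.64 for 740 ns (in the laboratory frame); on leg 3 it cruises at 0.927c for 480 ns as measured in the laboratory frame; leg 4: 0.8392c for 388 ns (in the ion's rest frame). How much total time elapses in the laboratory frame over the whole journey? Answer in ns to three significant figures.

Δt = 2330 ns

Leg 1: 401 ns is already measured in the laboratory frame.
Leg 2: 740 ns is already measured in the laboratory frame.
Leg 3: 480 ns is already measured in the laboratory frame.
Leg 4: γ = 1/√(1 − 0.8392²) = 1/√0.2957 = 1.839; Δt_4 = 1.839 × 388 = 713.5 ns.
Total: 401.0 + 740.0 + 480.0 + 713.5 ns.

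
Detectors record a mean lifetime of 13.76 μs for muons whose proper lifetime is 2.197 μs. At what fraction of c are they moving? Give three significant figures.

γ = Δt/τ₀ = 13.76/2.197 = 6.263
β = √(1 − 1/γ²) = √(1 − 0.02549) = √0.9745

β = 0.987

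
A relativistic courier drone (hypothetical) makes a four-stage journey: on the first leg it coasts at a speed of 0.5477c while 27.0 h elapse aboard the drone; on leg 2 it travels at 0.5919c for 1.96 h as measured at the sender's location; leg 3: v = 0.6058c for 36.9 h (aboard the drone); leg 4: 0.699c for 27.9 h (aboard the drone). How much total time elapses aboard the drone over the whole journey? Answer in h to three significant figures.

Leg 1: 27.0 h is already measured aboard the drone.
Leg 2: γ = 1/√(1 − 0.5919²) = 1/√0.6497 = 1.241; τ_2 = 1.96/1.241 = 1.580 h.
Leg 3: 36.9 h is already measured aboard the drone.
Leg 4: 27.9 h is already measured aboard the drone.
Total: 27.00 + 1.580 + 36.90 + 27.90 h.

τ = 93.4 h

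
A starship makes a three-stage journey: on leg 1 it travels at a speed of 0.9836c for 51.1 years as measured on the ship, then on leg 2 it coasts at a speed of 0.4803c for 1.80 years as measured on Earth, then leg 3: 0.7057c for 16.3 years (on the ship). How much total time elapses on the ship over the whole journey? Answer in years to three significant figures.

Leg 1: 51.1 years is already measured on the ship.
Leg 2: γ = 1/√(1 − 0.4803²) = 1/√0.7693 = 1.140; τ_2 = 1.80/1.140 = 1.579 years.
Leg 3: 16.3 years is already measured on the ship.
Total: 51.10 + 1.579 + 16.30 years.

τ = 69.0 years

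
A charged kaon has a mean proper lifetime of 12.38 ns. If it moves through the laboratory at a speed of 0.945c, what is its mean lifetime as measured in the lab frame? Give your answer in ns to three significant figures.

γ = 1/√(1 − 0.945²) = 1/√0.1070 = 3.057
The rest-frame lifetime is the proper time; the lab measures the dilated interval Δt = γτ₀ = 3.057 × 12.38 ns.

Δt = 37.9 ns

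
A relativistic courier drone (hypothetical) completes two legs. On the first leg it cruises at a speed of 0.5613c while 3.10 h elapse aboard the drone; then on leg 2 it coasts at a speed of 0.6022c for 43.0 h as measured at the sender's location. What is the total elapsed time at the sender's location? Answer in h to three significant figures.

Δt = 46.7 h

Leg 1: γ = 1/√(1 − 0.5613²) = 1/√0.6849 = 1.208; Δt_1 = 1.208 × 3.10 = 3.746 h.
Leg 2: 43.0 h is already measured at the sender's location.
Total: 3.746 + 43.00 h.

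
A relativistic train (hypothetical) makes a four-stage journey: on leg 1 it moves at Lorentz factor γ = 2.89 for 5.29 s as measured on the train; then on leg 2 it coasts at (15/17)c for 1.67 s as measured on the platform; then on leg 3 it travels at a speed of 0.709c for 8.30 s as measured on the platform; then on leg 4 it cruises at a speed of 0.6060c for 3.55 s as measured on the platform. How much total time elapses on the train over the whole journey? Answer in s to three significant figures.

Leg 1: 5.29 s is already measured on the train.
Leg 2: γ = 1/√(1 − (15/17)²) = 17/8 = 2.125; τ_2 = 1.67/2.125 = 0.7859 s.
Leg 3: γ = 1/√(1 − 0.709²) = 1/√0.4973 = 1.418; τ_3 = 8.30/1.418 = 5.853 s.
Leg 4: γ = 1/√(1 − 0.6060²) = 1/√0.6328 = 1.257; τ_4 = 3.55/1.257 = 2.824 s.
Total: 5.290 + 0.7859 + 5.853 + 2.824 s.

τ = 14.8 s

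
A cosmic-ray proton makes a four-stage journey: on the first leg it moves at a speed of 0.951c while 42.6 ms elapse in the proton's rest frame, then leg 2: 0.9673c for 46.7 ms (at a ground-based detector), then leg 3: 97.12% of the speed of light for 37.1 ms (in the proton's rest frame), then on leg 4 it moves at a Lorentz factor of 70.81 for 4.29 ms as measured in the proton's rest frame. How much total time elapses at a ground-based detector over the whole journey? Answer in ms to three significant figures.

Δt = 644 ms

Leg 1: γ = 1/√(1 − 0.951²) = 1/√0.09560 = 3.234; Δt_1 = 3.234 × 42.6 = 137.8 ms.
Leg 2: 46.7 ms is already measured at a ground-based detector.
Leg 3: β = 0.9712; γ = 1/√(1 − 0.9712²) = 1/√0.05677 = 4.197; Δt_3 = 4.197 × 37.1 = 155.7 ms.
Leg 4: γ = 70.81; Δt_4 = 70.81 × 4.29 = 303.8 ms.
Total: 137.8 + 46.70 + 155.7 + 303.8 ms.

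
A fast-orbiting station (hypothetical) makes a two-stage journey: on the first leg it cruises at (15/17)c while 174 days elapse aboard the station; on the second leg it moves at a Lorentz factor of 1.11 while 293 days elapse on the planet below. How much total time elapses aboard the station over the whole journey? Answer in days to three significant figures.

τ = 438 days

Leg 1: 174 days is already measured aboard the station.
Leg 2: γ = 1.11; τ_2 = 293/1.110 = 264.0 days.
Total: 174.0 + 264.0 days.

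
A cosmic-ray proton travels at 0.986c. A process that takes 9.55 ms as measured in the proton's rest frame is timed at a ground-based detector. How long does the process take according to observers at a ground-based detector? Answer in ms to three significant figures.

Δt = 57.3 ms

γ = 1/√(1 − 0.986²) = 1/√0.02780 = 5.997
The interval measured in the proton's rest frame is the proper time (both events occur at the same place in that frame); the lab-frame interval is Δt = γτ = 5.997 × 9.55 ms.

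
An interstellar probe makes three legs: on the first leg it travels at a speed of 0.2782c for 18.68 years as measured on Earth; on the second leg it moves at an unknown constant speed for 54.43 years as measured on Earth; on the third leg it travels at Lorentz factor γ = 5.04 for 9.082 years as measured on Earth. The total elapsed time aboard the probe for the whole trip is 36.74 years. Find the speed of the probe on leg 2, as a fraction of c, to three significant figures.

β = 0.950

Leg 1: γ = 1/√(1 − 0.2782²) = 1/√0.9226 = 1.041; τ_1 = 18.68/1.041 = 17.94 years.
Leg 2: speed unknown; τ_2 = 54.43/γ_2.
Leg 3: γ = 5.04; τ_3 = 9.082/5.040 = 1.802 years.
Total proper time: 17.94 + τ_2 + 1.802 = 36.74, so τ_2 = 36.74 − 19.74 = 17.00 years.
γ_2 = 54.43/17.00 = 3.203; β = √(1 − 1/γ²) = √0.9025.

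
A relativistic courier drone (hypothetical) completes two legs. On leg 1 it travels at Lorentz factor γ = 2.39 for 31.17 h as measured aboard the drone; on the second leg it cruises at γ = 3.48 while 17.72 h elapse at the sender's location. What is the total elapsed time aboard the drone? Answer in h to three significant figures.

Leg 1: 31.17 h is already measured aboard the drone.
Leg 2: γ = 3.48; τ_2 = 17.72/3.480 = 5.092 h.
Total: 31.17 + 5.092 h.

τ = 36.3 h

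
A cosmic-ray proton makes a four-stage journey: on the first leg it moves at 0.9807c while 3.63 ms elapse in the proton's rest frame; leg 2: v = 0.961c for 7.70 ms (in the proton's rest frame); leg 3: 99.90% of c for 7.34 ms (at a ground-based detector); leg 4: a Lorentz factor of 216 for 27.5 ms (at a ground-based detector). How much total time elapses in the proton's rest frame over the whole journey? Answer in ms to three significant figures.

Leg 1: 3.63 ms is already measured in the proton's rest frame.
Leg 2: 7.70 ms is already measured in the proton's rest frame.
Leg 3: β = 0.9990; γ = 1/√(1 − 0.9990²) = 1/√0.001999 = 22.37; τ_3 = 7.34/22.37 = 0.3282 ms.
Leg 4: γ = 216; τ_4 = 27.5/216.0 = 0.1273 ms.
Total: 3.630 + 7.700 + 0.3282 + 0.1273 ms.

τ = 11.8 ms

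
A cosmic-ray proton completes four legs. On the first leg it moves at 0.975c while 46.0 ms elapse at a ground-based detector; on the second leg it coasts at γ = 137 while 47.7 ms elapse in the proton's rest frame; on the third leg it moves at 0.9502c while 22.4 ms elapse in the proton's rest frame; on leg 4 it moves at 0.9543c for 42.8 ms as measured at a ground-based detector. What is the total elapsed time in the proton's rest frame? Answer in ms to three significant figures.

τ = 93.1 ms

Leg 1: γ = 1/√(1 − 0.975²) = 1/√0.04938 = 4.500; τ_1 = 46.0/4.500 = 10.22 ms.
Leg 2: 47.7 ms is already measured in the proton's rest frame.
Leg 3: 22.4 ms is already measured in the proton's rest frame.
Leg 4: γ = 1/√(1 − 0.9543²) = 1/√0.08931 = 3.346; τ_4 = 42.8/3.346 = 12.79 ms.
Total: 10.22 + 47.70 + 22.40 + 12.79 ms.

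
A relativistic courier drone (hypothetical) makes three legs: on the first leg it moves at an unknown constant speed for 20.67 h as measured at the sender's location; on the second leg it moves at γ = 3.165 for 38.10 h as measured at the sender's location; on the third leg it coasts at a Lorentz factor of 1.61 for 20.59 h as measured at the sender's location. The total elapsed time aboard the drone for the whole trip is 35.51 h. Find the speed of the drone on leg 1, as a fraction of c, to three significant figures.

β = 0.856

Leg 1: speed unknown; τ_1 = 20.67/γ_1.
Leg 2: γ = 3.165; τ_2 = 38.10/3.165 = 12.04 h.
Leg 3: γ = 1.61; τ_3 = 20.59/1.610 = 12.79 h.
Total proper time: τ_1 + 12.04 + 12.79 = 35.51, so τ_1 = 35.51 − 24.83 = 10.68 h.
γ_1 = 20.67/10.68 = 1.935; β = √(1 − 1/γ²) = √0.7329.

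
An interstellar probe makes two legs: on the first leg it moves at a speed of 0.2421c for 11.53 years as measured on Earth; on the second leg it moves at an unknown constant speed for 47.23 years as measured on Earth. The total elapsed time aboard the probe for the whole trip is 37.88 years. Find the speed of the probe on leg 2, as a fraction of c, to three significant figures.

β = 0.825

Leg 1: γ = 1/√(1 − 0.2421²) = 1/√0.9414 = 1.031; τ_1 = 11.53/1.031 = 11.19 years.
Leg 2: speed unknown; τ_2 = 47.23/γ_2.
Total proper time: 11.19 + τ_2 = 37.88, so τ_2 = 37.88 − 11.19 = 26.69 years.
γ_2 = 47.23/26.69 = 1.769; β = √(1 − 1/γ²) = √0.6806.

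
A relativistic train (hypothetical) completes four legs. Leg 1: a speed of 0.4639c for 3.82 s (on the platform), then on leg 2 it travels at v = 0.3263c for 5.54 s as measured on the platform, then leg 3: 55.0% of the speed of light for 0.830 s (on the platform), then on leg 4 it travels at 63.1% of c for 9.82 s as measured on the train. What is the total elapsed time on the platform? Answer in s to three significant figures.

Leg 1: 3.82 s is already measured on the platform.
Leg 2: 5.54 s is already measured on the platform.
Leg 3: 0.830 s is already measured on the platform.
Leg 4: β = 0.631; γ = 1/√(1 − 0.631²) = 1/√0.6018 = 1.289; Δt_4 = 1.289 × 9.82 = 12.66 s.
Total: 3.820 + 5.540 + 0.8300 + 12.66 s.

Δt = 22.8 s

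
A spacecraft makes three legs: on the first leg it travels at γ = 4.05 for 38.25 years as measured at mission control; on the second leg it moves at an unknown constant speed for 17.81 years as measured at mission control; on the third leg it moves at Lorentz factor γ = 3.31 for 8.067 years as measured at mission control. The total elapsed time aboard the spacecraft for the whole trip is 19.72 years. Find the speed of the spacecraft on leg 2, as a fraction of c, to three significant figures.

β = 0.898

Leg 1: γ = 4.05; τ_1 = 38.25/4.050 = 9.444 years.
Leg 2: speed unknown; τ_2 = 17.81/γ_2.
Leg 3: γ = 3.31; τ_3 = 8.067/3.310 = 2.437 years.
Total proper time: 9.444 + τ_2 + 2.437 = 19.72, so τ_2 = 19.72 − 11.88 = 7.838 years.
γ_2 = 17.81/7.838 = 2.272; β = √(1 − 1/γ²) = √0.8063.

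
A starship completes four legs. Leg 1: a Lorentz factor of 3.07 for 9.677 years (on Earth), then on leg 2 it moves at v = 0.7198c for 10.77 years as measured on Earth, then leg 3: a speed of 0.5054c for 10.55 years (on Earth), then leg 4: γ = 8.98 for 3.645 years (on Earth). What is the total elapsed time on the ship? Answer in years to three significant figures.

Leg 1: γ = 3.07; τ_1 = 9.677/3.070 = 3.152 years.
Leg 2: γ = 1/√(1 − 0.7198²) = 1/√0.4819 = 1.441; τ_2 = 10.77/1.441 = 7.476 years.
Leg 3: γ = 1/√(1 − 0.5054²) = 1/√0.7446 = 1.159; τ_3 = 10.55/1.159 = 9.103 years.
Leg 4: γ = 8.98; τ_4 = 3.645/8.980 = 0.4059 years.
Total: 3.152 + 7.476 + 9.103 + 0.4059 years.

τ = 20.1 years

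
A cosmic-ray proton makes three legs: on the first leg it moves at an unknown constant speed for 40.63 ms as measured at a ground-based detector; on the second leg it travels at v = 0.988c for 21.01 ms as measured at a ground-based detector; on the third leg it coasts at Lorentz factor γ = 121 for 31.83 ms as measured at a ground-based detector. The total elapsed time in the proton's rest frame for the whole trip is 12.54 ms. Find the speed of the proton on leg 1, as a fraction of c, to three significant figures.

β = 0.975

Leg 1: speed unknown; τ_1 = 40.63/γ_1.
Leg 2: γ = 1/√(1 − 0.988²) = 1/√0.02386 = 6.474; τ_2 = 21.01/6.474 = 3.245 ms.
Leg 3: γ = 121; τ_3 = 31.83/121.0 = 0.2631 ms.
Total proper time: τ_1 + 3.245 + 0.2631 = 12.54, so τ_1 = 12.54 − 3.508 = 9.032 ms.
γ_1 = 40.63/9.032 = 4.499; β = √(1 − 1/γ²) = √0.9506.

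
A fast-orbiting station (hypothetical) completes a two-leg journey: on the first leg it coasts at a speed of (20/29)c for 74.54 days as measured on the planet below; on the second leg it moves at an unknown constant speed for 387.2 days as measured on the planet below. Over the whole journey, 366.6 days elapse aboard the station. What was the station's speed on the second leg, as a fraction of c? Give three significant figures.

Leg 1: γ = 1/√(1 − (20/29)²) = 29/21 ≈ 1.381; τ_1 = 74.54/1.381 = 53.98 days.
Leg 2: speed unknown; τ_2 = 387.2/γ_2.
Total proper time: 53.98 + τ_2 = 366.6, so τ_2 = 366.6 − 53.98 = 312.6 days.
γ_2 = 387.2/312.6 = 1.239; β = √(1 − 1/γ²) = √0.3481.

β = 0.590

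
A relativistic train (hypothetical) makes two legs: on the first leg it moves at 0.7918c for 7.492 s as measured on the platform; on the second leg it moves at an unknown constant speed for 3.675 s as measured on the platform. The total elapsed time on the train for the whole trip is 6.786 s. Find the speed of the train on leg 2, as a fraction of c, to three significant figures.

Leg 1: γ = 1/√(1 − 0.7918²) = 1/√0.3731 = 1.637; τ_1 = 7.492/1.637 = 4.576 s.
Leg 2: speed unknown; τ_2 = 3.675/γ_2.
Total proper time: 4.576 + τ_2 = 6.786, so τ_2 = 6.786 − 4.576 = 2.210 s.
γ_2 = 3.675/2.210 = 1.663; β = √(1 − 1/γ²) = √0.6384.

β = 0.799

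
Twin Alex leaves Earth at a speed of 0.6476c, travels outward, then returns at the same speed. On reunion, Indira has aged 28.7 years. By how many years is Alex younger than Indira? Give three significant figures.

Δt − τ = 6.83 years

γ = 1/√(1 − 0.6476²) = 1/√0.5806 = 1.312
Alex's elapsed proper time: τ = 28.7/1.312 = 21.87 years.
Age gap = Δt − τ = 28.7 − 21.87 years.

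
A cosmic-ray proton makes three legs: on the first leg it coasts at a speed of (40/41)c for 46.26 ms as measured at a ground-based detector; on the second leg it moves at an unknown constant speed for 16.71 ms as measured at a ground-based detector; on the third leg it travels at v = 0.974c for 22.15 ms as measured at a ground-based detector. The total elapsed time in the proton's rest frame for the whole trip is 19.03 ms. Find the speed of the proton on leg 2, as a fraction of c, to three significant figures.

Leg 1: γ = 1/√(1 − (40/41)²) = 41/9 ≈ 4.556; τ_1 = 46.26/4.556 = 10.15 ms.
Leg 2: speed unknown; τ_2 = 16.71/γ_2.
Leg 3: γ = 1/√(1 − 0.974²) = 1/√0.05132 = 4.414; τ_3 = 22.15/4.414 = 5.018 ms.
Total proper time: 10.15 + τ_2 + 5.018 = 19.03, so τ_2 = 19.03 − 15.17 = 3.857 ms.
γ_2 = 16.71/3.857 = 4.332; β = √(1 − 1/γ²) = √0.9467.

β = 0.973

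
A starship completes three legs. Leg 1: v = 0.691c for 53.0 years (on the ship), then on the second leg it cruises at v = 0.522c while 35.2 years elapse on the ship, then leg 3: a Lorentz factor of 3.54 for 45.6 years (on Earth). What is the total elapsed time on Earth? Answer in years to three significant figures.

Leg 1: γ = 1/√(1 − 0.691²) = 1/√0.5225 = 1.383; Δt_1 = 1.383 × 53.0 = 73.32 years.
Leg 2: γ = 1/√(1 − 0.522²) = 1/√0.7275 = 1.172; Δt_2 = 1.172 × 35.2 = 41.27 years.
Leg 3: 45.6 years is already measured on Earth.
Total: 73.32 + 41.27 + 45.60 years.

Δt = 160 years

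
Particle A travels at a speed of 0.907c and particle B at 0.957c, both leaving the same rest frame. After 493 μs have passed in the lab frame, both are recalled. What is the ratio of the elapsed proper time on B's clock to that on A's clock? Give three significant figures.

τ_B/τ_A = 0.689

A: γ = 1/√(1 − 0.907²) = 1/√0.1774 = 2.375. B: γ = 1/√(1 − 0.957²) = 1/√0.08415 = 3.447.
τ_A/τ_B = γ_B/γ_A = 3.447/2.375 = 1.452, so τ_B/τ_A = 0.6888.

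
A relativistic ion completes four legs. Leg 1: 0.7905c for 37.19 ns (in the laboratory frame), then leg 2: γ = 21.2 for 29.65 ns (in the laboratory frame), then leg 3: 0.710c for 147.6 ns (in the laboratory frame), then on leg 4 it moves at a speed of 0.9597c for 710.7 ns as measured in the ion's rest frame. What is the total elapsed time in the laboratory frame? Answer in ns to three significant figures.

Δt = 2740 ns

Leg 1: 37.19 ns is already measured in the laboratory frame.
Leg 2: 29.65 ns is already measured in the laboratory frame.
Leg 3: 147.6 ns is already measured in the laboratory frame.
Leg 4: γ = 1/√(1 − 0.9597²) = 1/√0.07898 = 3.558; Δt_4 = 3.558 × 710.7 = 2529 ns.
Total: 37.19 + 29.65 + 147.6 + 2529 ns.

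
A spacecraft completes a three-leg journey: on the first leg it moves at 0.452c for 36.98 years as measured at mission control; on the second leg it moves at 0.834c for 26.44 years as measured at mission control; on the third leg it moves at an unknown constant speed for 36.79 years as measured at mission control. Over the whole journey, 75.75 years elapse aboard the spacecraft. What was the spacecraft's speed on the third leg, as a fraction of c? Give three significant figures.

β = 0.643

Leg 1: γ = 1/√(1 − 0.452²) = 1/√0.7957 = 1.121; τ_1 = 36.98/1.121 = 32.99 years.
Leg 2: γ = 1/√(1 − 0.834²) = 1/√0.3044 = 1.812; τ_2 = 26.44/1.812 = 14.59 years.
Leg 3: speed unknown; τ_3 = 36.79/γ_3.
Total proper time: 32.99 + 14.59 + τ_3 = 75.75, so τ_3 = 75.75 − 47.58 = 28.17 years.
γ_3 = 36.79/28.17 = 1.306; β = √(1 − 1/γ²) = √0.4135.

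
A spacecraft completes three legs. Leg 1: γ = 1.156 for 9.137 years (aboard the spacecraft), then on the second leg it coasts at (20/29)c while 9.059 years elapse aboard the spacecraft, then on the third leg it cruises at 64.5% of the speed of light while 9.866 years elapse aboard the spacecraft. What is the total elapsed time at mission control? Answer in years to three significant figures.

Leg 1: γ = 1.156; Δt_1 = 1.156 × 9.137 = 10.56 years.
Leg 2: γ = 1/√(1 − (20/29)²) = 29/21 ≈ 1.381; Δt_2 = 1.381 × 9.059 = 12.51 years.
Leg 3: β = 0.645; γ = 1/√(1 − 0.645²) = 1/√0.5840 = 1.309; Δt_3 = 1.309 × 9.866 = 12.91 years.
Total: 10.56 + 12.51 + 12.91 years.

Δt = 36.0 years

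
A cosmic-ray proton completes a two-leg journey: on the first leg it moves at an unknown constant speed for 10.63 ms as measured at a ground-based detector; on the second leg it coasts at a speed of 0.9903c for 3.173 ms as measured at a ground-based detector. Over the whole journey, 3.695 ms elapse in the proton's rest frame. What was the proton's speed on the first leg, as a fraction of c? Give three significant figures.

β = 0.952

Leg 1: speed unknown; τ_1 = 10.63/γ_1.
Leg 2: γ = 1/√(1 − 0.9903²) = 1/√0.01931 = 7.197; τ_2 = 3.173/7.197 = 0.4409 ms.
Total proper time: τ_1 + 0.4409 = 3.695, so τ_1 = 3.695 − 0.4409 = 3.254 ms.
γ_1 = 10.63/3.254 = 3.267; β = √(1 − 1/γ²) = √0.9063.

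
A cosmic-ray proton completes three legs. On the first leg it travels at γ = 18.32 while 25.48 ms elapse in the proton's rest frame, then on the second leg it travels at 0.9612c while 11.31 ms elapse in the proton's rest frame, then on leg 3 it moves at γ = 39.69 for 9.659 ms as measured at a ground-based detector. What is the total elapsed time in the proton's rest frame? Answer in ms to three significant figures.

Leg 1: 25.48 ms is already measured in the proton's rest frame.
Leg 2: 11.31 ms is already measured in the proton's rest frame.
Leg 3: γ = 39.69; τ_3 = 9.659/39.69 = 0.2434 ms.
Total: 25.48 + 11.31 + 0.2434 ms.

τ = 37.0 ms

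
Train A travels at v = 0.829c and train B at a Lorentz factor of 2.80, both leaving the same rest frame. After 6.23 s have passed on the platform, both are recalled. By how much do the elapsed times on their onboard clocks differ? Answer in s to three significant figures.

|τ_A − τ_B| = 1.26 s

A: γ = 1/√(1 − 0.829²) = 1/√0.3128 = 1.788; τ_A = 6.23/1.788 = 3.484 s.
B: γ = 2.80; τ_B = 6.23/2.800 = 2.225 s.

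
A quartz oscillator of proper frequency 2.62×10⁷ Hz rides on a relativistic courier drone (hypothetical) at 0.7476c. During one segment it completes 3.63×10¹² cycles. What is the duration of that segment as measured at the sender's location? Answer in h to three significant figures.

γ = 1/√(1 − 0.7476²) = 1/√0.4411 = 1.506
Proper time for N cycles: τ = N/f = 3.63×10¹²/(2.62×10⁷) = 1.385×10⁵ s = 38.49 h.
Lab-frame duration Δt = γτ = 1.506 × 38.49 = 57.95 h.

Δt = 57.9 h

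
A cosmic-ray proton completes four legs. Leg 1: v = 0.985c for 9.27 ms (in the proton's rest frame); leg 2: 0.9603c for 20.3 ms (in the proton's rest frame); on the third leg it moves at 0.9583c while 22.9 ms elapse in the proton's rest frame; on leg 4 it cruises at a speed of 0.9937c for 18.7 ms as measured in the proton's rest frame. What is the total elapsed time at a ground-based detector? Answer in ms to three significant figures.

Δt = 373 ms

Leg 1: γ = 1/√(1 − 0.985²) = 1/√0.02977 = 5.795; Δt_1 = 5.795 × 9.27 = 53.72 ms.
Leg 2: γ = 1/√(1 − 0.9603²) = 1/√0.07782 = 3.585; Δt_2 = 3.585 × 20.3 = 72.77 ms.
Leg 3: γ = 1/√(1 − 0.9583²) = 1/√0.08166 = 3.499; Δt_3 = 3.499 × 22.9 = 80.14 ms.
Leg 4: γ = 1/√(1 − 0.9937²) = 1/√0.01256 = 8.923; Δt_4 = 8.923 × 18.7 = 166.9 ms.
Total: 53.72 + 72.77 + 80.14 + 166.9 ms.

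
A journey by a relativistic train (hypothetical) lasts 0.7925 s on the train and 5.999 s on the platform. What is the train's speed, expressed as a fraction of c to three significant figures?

The proper time is measured on the train (both events occur at the train's location); Δt is measured on the platform. γ = Δt/τ = 5.999/0.7925 = 7.570.
β = √(1 − 1/γ²) = √(1 − 0.01745) = √0.9825

β = 0.991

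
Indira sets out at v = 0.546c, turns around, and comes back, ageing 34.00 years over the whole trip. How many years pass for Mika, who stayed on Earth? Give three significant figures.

Δt = 40.6 years

γ = 1/√(1 − 0.546²) = 1/√0.7019 = 1.194
Earth-frame duration is the dilated interval: Δt = γτ = 1.194 × 34.00 years.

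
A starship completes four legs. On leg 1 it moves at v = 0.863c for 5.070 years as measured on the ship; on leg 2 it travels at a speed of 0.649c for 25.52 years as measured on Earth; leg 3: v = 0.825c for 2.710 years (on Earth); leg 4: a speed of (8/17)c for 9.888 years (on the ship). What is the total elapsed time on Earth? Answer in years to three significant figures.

Leg 1: γ = 1/√(1 − 0.863²) = 1/√0.2552 = 1.979; Δt_1 = 1.979 × 5.070 = 10.04 years.
Leg 2: 25.52 years is already measured on Earth.
Leg 3: 2.710 years is already measured on Earth.
Leg 4: γ = 1/√(1 − (8/17)²) = 17/15 ≈ 1.133; Δt_4 = 1.133 × 9.888 = 11.21 years.
Total: 10.04 + 25.52 + 2.710 + 11.21 years.

Δt = 49.5 years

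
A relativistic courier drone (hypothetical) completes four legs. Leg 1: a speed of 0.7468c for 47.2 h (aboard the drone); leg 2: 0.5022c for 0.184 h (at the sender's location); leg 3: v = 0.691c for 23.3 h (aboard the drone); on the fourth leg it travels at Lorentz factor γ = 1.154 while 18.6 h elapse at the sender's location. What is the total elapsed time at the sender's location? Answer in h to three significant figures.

Δt = 122 h

Leg 1: γ = 1/√(1 − 0.7468²) = 1/√0.4423 = 1.504; Δt_1 = 1.504 × 47.2 = 70.97 h.
Leg 2: 0.184 h is already measured at the sender's location.
Leg 3: γ = 1/√(1 − 0.691²) = 1/√0.5225 = 1.383; Δt_3 = 1.383 × 23.3 = 32.23 h.
Leg 4: 18.6 h is already measured at the sender's location.
Total: 70.97 + 0.1840 + 32.23 + 18.60 h.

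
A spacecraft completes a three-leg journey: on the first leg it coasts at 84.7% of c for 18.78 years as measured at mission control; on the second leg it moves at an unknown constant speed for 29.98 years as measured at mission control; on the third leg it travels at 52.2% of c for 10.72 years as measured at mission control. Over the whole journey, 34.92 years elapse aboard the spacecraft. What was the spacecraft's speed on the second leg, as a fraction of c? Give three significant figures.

Leg 1: β = 0.847; γ = 1/√(1 − 0.847²) = 1/√0.2826 = 1.881; τ_1 = 18.78/1.881 = 9.983 years.
Leg 2: speed unknown; τ_2 = 29.98/γ_2.
Leg 3: β = 0.522; γ = 1/√(1 − 0.522²) = 1/√0.7275 = 1.172; τ_3 = 10.72/1.172 = 9.144 years.
Total proper time: 9.983 + τ_2 + 9.144 = 34.92, so τ_2 = 34.92 − 19.13 = 15.79 years.
γ_2 = 29.98/15.79 = 1.898; β = √(1 − 1/γ²) = √0.7225.

β = 0.850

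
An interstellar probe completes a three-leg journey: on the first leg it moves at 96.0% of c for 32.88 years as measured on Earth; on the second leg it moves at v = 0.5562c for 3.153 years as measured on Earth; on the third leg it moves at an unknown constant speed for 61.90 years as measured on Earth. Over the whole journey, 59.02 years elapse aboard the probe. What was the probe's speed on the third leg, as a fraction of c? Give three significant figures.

β = 0.647

Leg 1: β = 0.960; γ = 1/√(1 − 0.960²) = 1/√0.07840 = 3.571; τ_1 = 32.88/3.571 = 9.206 years.
Leg 2: γ = 1/√(1 − 0.5562²) = 1/√0.6906 = 1.203; τ_2 = 3.153/1.203 = 2.620 years.
Leg 3: speed unknown; τ_3 = 61.90/γ_3.
Total proper time: 9.206 + 2.620 + τ_3 = 59.02, so τ_3 = 59.02 − 11.83 = 47.19 years.
γ_3 = 61.90/47.19 = 1.312; β = √(1 − 1/γ²) = √0.4187.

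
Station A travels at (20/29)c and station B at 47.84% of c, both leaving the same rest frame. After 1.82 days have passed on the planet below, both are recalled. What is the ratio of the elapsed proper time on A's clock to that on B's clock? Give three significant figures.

τ_A/τ_B = 0.825

A: γ = 1/√(1 − (20/29)²) = 29/21 ≈ 1.381. B: β = 0.4784; γ = 1/√(1 − 0.4784²) = 1/√0.7711 = 1.139.
τ_A/τ_B = γ_B/γ_A = 1.139/1.381 = 0.8246, so τ_A/τ_B = 0.8246.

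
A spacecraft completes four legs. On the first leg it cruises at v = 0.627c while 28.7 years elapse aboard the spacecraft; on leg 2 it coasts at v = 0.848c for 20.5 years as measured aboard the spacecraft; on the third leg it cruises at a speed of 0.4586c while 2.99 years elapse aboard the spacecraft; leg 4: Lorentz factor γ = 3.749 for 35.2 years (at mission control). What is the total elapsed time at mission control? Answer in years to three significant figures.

Leg 1: γ = 1/√(1 − 0.627²) = 1/√0.6069 = 1.284; Δt_1 = 1.284 × 28.7 = 36.84 years.
Leg 2: γ = 1/√(1 − 0.848²) = 1/√0.2809 = 1.887; Δt_2 = 1.887 × 20.5 = 38.68 years.
Leg 3: γ = 1/√(1 − 0.4586²) = 1/√0.7897 = 1.125; Δt_3 = 1.125 × 2.99 = 3.365 years.
Leg 4: 35.2 years is already measured at mission control.
Total: 36.84 + 38.68 + 3.365 + 35.20 years.

Δt = 114 years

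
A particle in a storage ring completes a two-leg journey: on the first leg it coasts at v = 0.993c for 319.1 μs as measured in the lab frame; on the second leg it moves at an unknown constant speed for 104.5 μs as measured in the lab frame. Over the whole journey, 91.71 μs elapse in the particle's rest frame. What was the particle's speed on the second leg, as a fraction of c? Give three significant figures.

β = 0.856

Leg 1: γ = 1/√(1 − 0.993²) = 1/√0.01395 = 8.466; τ_1 = 319.1/8.466 = 37.69 μs.
Leg 2: speed unknown; τ_2 = 104.5/γ_2.
Total proper time: 37.69 + τ_2 = 91.71, so τ_2 = 91.71 − 37.69 = 54.02 μs.
γ_2 = 104.5/54.02 = 1.934; β = √(1 − 1/γ²) = √0.7328.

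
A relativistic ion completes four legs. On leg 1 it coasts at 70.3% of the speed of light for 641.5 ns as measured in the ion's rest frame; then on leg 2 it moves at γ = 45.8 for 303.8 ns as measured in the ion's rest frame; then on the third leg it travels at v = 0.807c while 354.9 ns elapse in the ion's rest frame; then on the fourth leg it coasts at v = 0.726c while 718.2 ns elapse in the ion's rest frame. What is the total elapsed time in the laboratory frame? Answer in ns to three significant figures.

Δt = 1.65×10⁴ ns

Leg 1: β = 0.703; γ = 1/√(1 − 0.703²) = 1/√0.5058 = 1.406; Δt_1 = 1.406 × 641.5 = 902.0 ns.
Leg 2: γ = 45.8; Δt_2 = 45.80 × 303.8 = 1.391×10⁴ ns.
Leg 3: γ = 1/√(1 − 0.807²) = 1/√0.3488 = 1.693; Δt_3 = 1.693 × 354.9 = 601.0 ns.
Leg 4: γ = 1/√(1 − 0.726²) = 1/√0.4729 = 1.454; Δt_4 = 1.454 × 718.2 = 1044 ns.
Total: 902.0 + 1.391×10⁴ + 601.0 + 1044 ns.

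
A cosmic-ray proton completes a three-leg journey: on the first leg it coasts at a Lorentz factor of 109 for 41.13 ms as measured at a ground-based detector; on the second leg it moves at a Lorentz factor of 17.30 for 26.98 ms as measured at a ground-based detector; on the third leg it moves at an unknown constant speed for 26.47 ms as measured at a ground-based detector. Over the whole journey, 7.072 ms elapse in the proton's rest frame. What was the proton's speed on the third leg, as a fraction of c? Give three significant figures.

β = 0.981

Leg 1: γ = 109; τ_1 = 41.13/109.0 = 0.3773 ms.
Leg 2: γ = 17.30; τ_2 = 26.98/17.30 = 1.560 ms.
Leg 3: speed unknown; τ_3 = 26.47/γ_3.
Total proper time: 0.3773 + 1.560 + τ_3 = 7.072, so τ_3 = 7.072 − 1.937 = 5.135 ms.
γ_3 = 26.47/5.135 = 5.155; β = √(1 − 1/γ²) = √0.9624.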